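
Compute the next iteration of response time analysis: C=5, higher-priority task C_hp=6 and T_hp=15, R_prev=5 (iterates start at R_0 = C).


R_next = C + ceil(R_prev / T_hp) * C_hp
ceil(5 / 15) = ceil(0.3333) = 1
Interference = 1 * 6 = 6
R_next = 5 + 6 = 11

11


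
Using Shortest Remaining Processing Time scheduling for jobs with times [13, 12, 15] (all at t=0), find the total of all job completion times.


Since all jobs arrive at t=0, SRPT equals SPT ordering.
SPT order: [12, 13, 15]
Completion times:
  Job 1: p=12, C=12
  Job 2: p=13, C=25
  Job 3: p=15, C=40
Total completion time = 12 + 25 + 40 = 77

77


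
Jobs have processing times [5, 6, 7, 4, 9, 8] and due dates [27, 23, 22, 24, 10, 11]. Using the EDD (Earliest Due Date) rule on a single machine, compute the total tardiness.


Sort by due date (EDD order): [(9, 10), (8, 11), (7, 22), (6, 23), (4, 24), (5, 27)]
Compute completion times and tardiness:
  Job 1: p=9, d=10, C=9, tardiness=max(0,9-10)=0
  Job 2: p=8, d=11, C=17, tardiness=max(0,17-11)=6
  Job 3: p=7, d=22, C=24, tardiness=max(0,24-22)=2
  Job 4: p=6, d=23, C=30, tardiness=max(0,30-23)=7
  Job 5: p=4, d=24, C=34, tardiness=max(0,34-24)=10
  Job 6: p=5, d=27, C=39, tardiness=max(0,39-27)=12
Total tardiness = 37

37


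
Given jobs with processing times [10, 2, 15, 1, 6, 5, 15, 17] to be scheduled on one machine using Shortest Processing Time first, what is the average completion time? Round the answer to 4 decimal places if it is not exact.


Sort jobs by processing time (SPT order): [1, 2, 5, 6, 10, 15, 15, 17]
Compute completion times sequentially:
  Job 1: processing = 1, completes at 1
  Job 2: processing = 2, completes at 3
  Job 3: processing = 5, completes at 8
  Job 4: processing = 6, completes at 14
  Job 5: processing = 10, completes at 24
  Job 6: processing = 15, completes at 39
  Job 7: processing = 15, completes at 54
  Job 8: processing = 17, completes at 71
Sum of completion times = 214
Average completion time = 214/8 = 26.75

26.75


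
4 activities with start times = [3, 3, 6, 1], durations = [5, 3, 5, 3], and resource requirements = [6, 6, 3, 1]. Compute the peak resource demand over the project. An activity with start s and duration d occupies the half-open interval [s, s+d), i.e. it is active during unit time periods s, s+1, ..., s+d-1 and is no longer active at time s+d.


Each activity i is active on [start_i, start_i + duration_i).
Compute total resource usage per time slot:
  t=0: active resources = [], total = 0
  t=1: active resources = [1], total = 1
  t=2: active resources = [1], total = 1
  t=3: active resources = [6, 6, 1], total = 13
  t=4: active resources = [6, 6], total = 12
  t=5: active resources = [6, 6], total = 12
  t=6: active resources = [6, 3], total = 9
  t=7: active resources = [6, 3], total = 9
  t=8: active resources = [3], total = 3
  t=9: active resources = [3], total = 3
  t=10: active resources = [3], total = 3
Peak resource demand = 13

13


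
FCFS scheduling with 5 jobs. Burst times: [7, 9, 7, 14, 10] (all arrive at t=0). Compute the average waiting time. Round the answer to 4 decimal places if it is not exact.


FCFS order (as given): [7, 9, 7, 14, 10]
Waiting times:
  Job 1: wait = 0
  Job 2: wait = 7
  Job 3: wait = 16
  Job 4: wait = 23
  Job 5: wait = 37
Sum of waiting times = 83
Average waiting time = 83/5 = 16.6

16.6


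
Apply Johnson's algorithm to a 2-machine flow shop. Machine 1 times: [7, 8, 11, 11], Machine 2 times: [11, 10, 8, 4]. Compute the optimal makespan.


Apply Johnson's rule:
  Group 1 (a <= b): [(1, 7, 11), (2, 8, 10)]
  Group 2 (a > b): [(3, 11, 8), (4, 11, 4)]
Optimal job order: [1, 2, 3, 4]
Schedule:
  Job 1: M1 done at 7, M2 done at 18
  Job 2: M1 done at 15, M2 done at 28
  Job 3: M1 done at 26, M2 done at 36
  Job 4: M1 done at 37, M2 done at 41
Makespan = 41

41


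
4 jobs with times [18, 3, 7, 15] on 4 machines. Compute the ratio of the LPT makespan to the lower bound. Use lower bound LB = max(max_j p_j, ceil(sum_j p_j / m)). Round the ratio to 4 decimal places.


LPT order: [18, 15, 7, 3]
Machine loads after assignment: [18, 15, 7, 3]
LPT makespan = 18
Lower bound = max(max_job, ceil(total/4)) = max(18, 11) = 18
Ratio = 18 / 18 = 1.0

1.0


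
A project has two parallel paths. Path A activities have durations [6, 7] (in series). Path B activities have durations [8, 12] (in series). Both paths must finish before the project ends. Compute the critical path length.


Path A total = 6 + 7 = 13
Path B total = 8 + 12 = 20
Critical path = longest path = max(13, 20) = 20

20


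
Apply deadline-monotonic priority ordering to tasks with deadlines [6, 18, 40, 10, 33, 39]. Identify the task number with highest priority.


Sort tasks by relative deadline (ascending):
  Task 1: deadline = 6
  Task 4: deadline = 10
  Task 2: deadline = 18
  Task 5: deadline = 33
  Task 6: deadline = 39
  Task 3: deadline = 40
Priority order (highest first): [1, 4, 2, 5, 6, 3]
Highest priority task = 1

1


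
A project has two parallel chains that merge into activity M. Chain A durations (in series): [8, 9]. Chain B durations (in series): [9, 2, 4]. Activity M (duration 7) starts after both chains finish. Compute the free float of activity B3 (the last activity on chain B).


ES(B3) = sum of predecessors on chain B = 11
EF(B3) = ES + duration = 11 + 4 = 15
Successor of B3 is M. ES(M) = max(sum(A), sum(B)) = max(17, 15) = 17
Free float = ES(successor) - EF(current) = 17 - 15 = 2

2


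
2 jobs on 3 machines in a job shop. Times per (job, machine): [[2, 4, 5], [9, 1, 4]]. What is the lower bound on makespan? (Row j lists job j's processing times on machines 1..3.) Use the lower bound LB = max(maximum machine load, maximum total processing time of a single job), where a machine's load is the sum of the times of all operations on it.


Machine loads:
  Machine 1: 2 + 9 = 11
  Machine 2: 4 + 1 = 5
  Machine 3: 5 + 4 = 9
Max machine load = 11
Job totals:
  Job 1: 11
  Job 2: 14
Max job total = 14
Lower bound = max(11, 14) = 14

14


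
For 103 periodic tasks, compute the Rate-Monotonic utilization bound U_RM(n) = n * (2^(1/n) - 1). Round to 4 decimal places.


Compute 2^(1/103) = 1.0067522788
Subtract 1: 1.0067522788 - 1 = 0.0067522788
Multiply by n: 103 * 0.0067522788 = 0.6954847164
Round to 4 dp: 0.6955

0.6955


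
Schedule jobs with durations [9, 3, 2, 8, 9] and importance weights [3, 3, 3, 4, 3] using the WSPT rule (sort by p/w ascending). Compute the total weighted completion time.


Compute p/w ratios and sort ascending (WSPT): [(2, 3), (3, 3), (8, 4), (9, 3), (9, 3)]
Compute weighted completion times:
  Job (p=2,w=3): C=2, w*C=3*2=6
  Job (p=3,w=3): C=5, w*C=3*5=15
  Job (p=8,w=4): C=13, w*C=4*13=52
  Job (p=9,w=3): C=22, w*C=3*22=66
  Job (p=9,w=3): C=31, w*C=3*31=93
Total weighted completion time = 232

232


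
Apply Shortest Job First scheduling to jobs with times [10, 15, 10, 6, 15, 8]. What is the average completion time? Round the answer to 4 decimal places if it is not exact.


SJF order (ascending): [6, 8, 10, 10, 15, 15]
Completion times:
  Job 1: burst=6, C=6
  Job 2: burst=8, C=14
  Job 3: burst=10, C=24
  Job 4: burst=10, C=34
  Job 5: burst=15, C=49
  Job 6: burst=15, C=64
Average completion = 191/6 = 31.8333

31.8333


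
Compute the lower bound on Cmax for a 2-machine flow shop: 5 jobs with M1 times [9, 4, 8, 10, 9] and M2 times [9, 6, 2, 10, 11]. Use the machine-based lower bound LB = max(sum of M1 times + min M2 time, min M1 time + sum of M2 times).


LB1 = sum(M1 times) + min(M2 times) = 40 + 2 = 42
LB2 = min(M1 times) + sum(M2 times) = 4 + 38 = 42
Lower bound = max(LB1, LB2) = max(42, 42) = 42

42


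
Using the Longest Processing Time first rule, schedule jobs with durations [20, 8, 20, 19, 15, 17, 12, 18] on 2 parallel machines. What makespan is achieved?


Sort jobs in decreasing order (LPT): [20, 20, 19, 18, 17, 15, 12, 8]
Assign each job to the least loaded machine:
  Machine 1: jobs [20, 19, 15, 12], load = 66
  Machine 2: jobs [20, 18, 17, 8], load = 63
Makespan = max load = 66

66


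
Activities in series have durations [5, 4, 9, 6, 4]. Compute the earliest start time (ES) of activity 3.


Activity 3 starts after activities 1 through 2 complete.
Predecessor durations: [5, 4]
ES = 5 + 4 = 9

9


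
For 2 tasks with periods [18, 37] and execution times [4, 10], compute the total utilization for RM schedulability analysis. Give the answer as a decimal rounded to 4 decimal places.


Compute individual utilizations (exact fractions):
  Task 1: C/T = 4/18 = 2/9 (approx. 0.2222)
  Task 2: C/T = 10/37 (approx. 0.2703)
Total utilization U = 2/9 + 10/37 = 164/333
Rounded to 4 decimal places: U = 0.4925
RM (Liu & Layland) bound for 2 tasks = 0.828427; compare with U = 164/333 (approx. 0.492492)
U <= bound, so schedulable by RM sufficient condition.

0.4925


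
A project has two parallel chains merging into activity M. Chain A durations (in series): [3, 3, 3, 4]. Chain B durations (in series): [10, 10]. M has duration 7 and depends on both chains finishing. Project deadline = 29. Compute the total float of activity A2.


Forward pass: ES(A2) = sum of predecessors on chain A = 3
EF = ES + duration = 3 + 3 = 6
Backward pass: LF(M) = deadline = 29; LS(M) = 29 - 7 = 22
LF(A2) = LS(M) - sum(successors on chain A) = 22 - 7 = 15
LS = LF - duration = 15 - 3 = 12
Total float = LS - ES = 12 - 3 = 9

9


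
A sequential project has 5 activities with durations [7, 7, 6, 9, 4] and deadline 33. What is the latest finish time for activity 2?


LF(activity 2) = deadline - sum of successor durations
Successors: activities 3 through 5 with durations [6, 9, 4]
Sum of successor durations = 19
LF = 33 - 19 = 14

14


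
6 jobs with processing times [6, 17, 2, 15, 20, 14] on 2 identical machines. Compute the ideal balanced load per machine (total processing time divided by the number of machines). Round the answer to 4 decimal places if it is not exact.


Total processing time = 6 + 17 + 2 + 15 + 20 + 14 = 74
Number of machines = 2
Ideal balanced load = 74 / 2 = 37.0

37.0


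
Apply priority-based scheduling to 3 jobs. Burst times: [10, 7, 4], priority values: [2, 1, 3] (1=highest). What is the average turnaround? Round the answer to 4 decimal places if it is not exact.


Sort by priority (ascending = highest first):
Order: [(1, 7), (2, 10), (3, 4)]
Completion times:
  Priority 1, burst=7, C=7
  Priority 2, burst=10, C=17
  Priority 3, burst=4, C=21
Average turnaround = 45/3 = 15.0

15.0


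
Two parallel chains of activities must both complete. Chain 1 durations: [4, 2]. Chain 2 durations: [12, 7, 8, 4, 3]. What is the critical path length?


Path A total = 4 + 2 = 6
Path B total = 12 + 7 + 8 + 4 + 3 = 34
Critical path = longest path = max(6, 34) = 34

34


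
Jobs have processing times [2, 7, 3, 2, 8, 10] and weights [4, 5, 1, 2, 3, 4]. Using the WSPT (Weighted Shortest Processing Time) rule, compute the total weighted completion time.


Compute p/w ratios and sort ascending (WSPT): [(2, 4), (2, 2), (7, 5), (10, 4), (8, 3), (3, 1)]
Compute weighted completion times:
  Job (p=2,w=4): C=2, w*C=4*2=8
  Job (p=2,w=2): C=4, w*C=2*4=8
  Job (p=7,w=5): C=11, w*C=5*11=55
  Job (p=10,w=4): C=21, w*C=4*21=84
  Job (p=8,w=3): C=29, w*C=3*29=87
  Job (p=3,w=1): C=32, w*C=1*32=32
Total weighted completion time = 274

274


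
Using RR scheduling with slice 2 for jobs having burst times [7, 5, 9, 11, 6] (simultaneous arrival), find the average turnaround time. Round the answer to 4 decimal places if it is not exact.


Time quantum = 2
Execution trace:
  J1 runs 2 units, time = 2
  J2 runs 2 units, time = 4
  J3 runs 2 units, time = 6
  J4 runs 2 units, time = 8
  J5 runs 2 units, time = 10
  J1 runs 2 units, time = 12
  J2 runs 2 units, time = 14
  J3 runs 2 units, time = 16
  J4 runs 2 units, time = 18
  J5 runs 2 units, time = 20
  J1 runs 2 units, time = 22
  J2 runs 1 units, time = 23
  J3 runs 2 units, time = 25
  J4 runs 2 units, time = 27
  J5 runs 2 units, time = 29
  J1 runs 1 units, time = 30
  J3 runs 2 units, time = 32
  J4 runs 2 units, time = 34
  J3 runs 1 units, time = 35
  J4 runs 2 units, time = 37
  J4 runs 1 units, time = 38
Finish times: [30, 23, 35, 38, 29]
Average turnaround = 155/5 = 31.0

31.0


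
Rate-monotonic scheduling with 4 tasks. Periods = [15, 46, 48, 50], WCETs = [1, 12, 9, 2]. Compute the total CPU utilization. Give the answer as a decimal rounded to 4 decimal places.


Compute individual utilizations (exact fractions):
  Task 1: C/T = 1/15 (approx. 0.0667)
  Task 2: C/T = 12/46 = 6/23 (approx. 0.2609)
  Task 3: C/T = 9/48 = 3/16 (approx. 0.1875)
  Task 4: C/T = 2/50 = 1/25 (approx. 0.04)
Total utilization U = 1/15 + 6/23 + 3/16 + 1/25 = 15319/27600
Rounded to 4 decimal places: U = 0.5550
RM (Liu & Layland) bound for 4 tasks = 0.756828; compare with U = 15319/27600 (approx. 0.555036)
U <= bound, so schedulable by RM sufficient condition.

0.5550


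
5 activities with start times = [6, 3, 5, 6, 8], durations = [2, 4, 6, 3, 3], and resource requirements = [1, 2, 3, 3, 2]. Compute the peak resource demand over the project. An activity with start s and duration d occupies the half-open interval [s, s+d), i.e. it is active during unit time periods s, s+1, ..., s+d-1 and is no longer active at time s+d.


Each activity i is active on [start_i, start_i + duration_i).
Compute total resource usage per time slot:
  t=0: active resources = [], total = 0
  t=1: active resources = [], total = 0
  t=2: active resources = [], total = 0
  t=3: active resources = [2], total = 2
  t=4: active resources = [2], total = 2
  t=5: active resources = [2, 3], total = 5
  t=6: active resources = [1, 2, 3, 3], total = 9
  t=7: active resources = [1, 3, 3], total = 7
  t=8: active resources = [3, 3, 2], total = 8
  t=9: active resources = [3, 2], total = 5
  t=10: active resources = [3, 2], total = 5
Peak resource demand = 9

9


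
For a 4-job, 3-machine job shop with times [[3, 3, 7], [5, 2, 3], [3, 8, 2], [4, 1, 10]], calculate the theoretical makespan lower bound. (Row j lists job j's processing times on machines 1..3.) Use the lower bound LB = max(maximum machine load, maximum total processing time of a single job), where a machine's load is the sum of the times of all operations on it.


Machine loads:
  Machine 1: 3 + 5 + 3 + 4 = 15
  Machine 2: 3 + 2 + 8 + 1 = 14
  Machine 3: 7 + 3 + 2 + 10 = 22
Max machine load = 22
Job totals:
  Job 1: 13
  Job 2: 10
  Job 3: 13
  Job 4: 15
Max job total = 15
Lower bound = max(22, 15) = 22

22


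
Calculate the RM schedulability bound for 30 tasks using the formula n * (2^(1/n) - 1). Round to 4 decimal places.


Compute 2^(1/30) = 1.0233738920
Subtract 1: 1.0233738920 - 1 = 0.0233738920
Multiply by n: 30 * 0.0233738920 = 0.7012167600
Round to 4 dp: 0.7012

0.7012


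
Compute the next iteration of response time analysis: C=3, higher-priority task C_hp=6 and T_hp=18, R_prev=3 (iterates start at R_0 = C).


R_next = C + ceil(R_prev / T_hp) * C_hp
ceil(3 / 18) = ceil(0.1667) = 1
Interference = 1 * 6 = 6
R_next = 3 + 6 = 9

9


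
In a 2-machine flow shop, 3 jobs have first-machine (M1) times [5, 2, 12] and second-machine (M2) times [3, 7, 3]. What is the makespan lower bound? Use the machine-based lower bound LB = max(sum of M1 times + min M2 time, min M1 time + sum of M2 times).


LB1 = sum(M1 times) + min(M2 times) = 19 + 3 = 22
LB2 = min(M1 times) + sum(M2 times) = 2 + 13 = 15
Lower bound = max(LB1, LB2) = max(22, 15) = 22

22


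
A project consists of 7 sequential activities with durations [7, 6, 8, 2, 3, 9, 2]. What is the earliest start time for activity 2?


Activity 2 starts after activities 1 through 1 complete.
Predecessor durations: [7]
ES = 7 = 7

7


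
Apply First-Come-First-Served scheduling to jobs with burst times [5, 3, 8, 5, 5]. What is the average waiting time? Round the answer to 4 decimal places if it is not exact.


FCFS order (as given): [5, 3, 8, 5, 5]
Waiting times:
  Job 1: wait = 0
  Job 2: wait = 5
  Job 3: wait = 8
  Job 4: wait = 16
  Job 5: wait = 21
Sum of waiting times = 50
Average waiting time = 50/5 = 10.0

10.0


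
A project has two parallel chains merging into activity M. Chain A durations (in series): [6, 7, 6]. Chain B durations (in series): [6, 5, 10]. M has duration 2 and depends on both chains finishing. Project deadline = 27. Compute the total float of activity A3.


Forward pass: ES(A3) = sum of predecessors on chain A = 13
EF = ES + duration = 13 + 6 = 19
Backward pass: LF(M) = deadline = 27; LS(M) = 27 - 2 = 25
LF(A3) = LS(M) - sum(successors on chain A) = 25 - 0 = 25
LS = LF - duration = 25 - 6 = 19
Total float = LS - ES = 19 - 13 = 6

6


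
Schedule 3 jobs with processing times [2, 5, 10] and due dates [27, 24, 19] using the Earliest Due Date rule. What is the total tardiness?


Sort by due date (EDD order): [(10, 19), (5, 24), (2, 27)]
Compute completion times and tardiness:
  Job 1: p=10, d=19, C=10, tardiness=max(0,10-19)=0
  Job 2: p=5, d=24, C=15, tardiness=max(0,15-24)=0
  Job 3: p=2, d=27, C=17, tardiness=max(0,17-27)=0
Total tardiness = 0

0


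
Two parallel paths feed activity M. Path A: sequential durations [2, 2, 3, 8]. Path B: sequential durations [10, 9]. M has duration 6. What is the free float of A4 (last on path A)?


ES(A4) = sum of predecessors on chain A = 7
EF(A4) = ES + duration = 7 + 8 = 15
Successor of A4 is M. ES(M) = max(sum(A), sum(B)) = max(15, 19) = 19
Free float = ES(successor) - EF(current) = 19 - 15 = 4

4


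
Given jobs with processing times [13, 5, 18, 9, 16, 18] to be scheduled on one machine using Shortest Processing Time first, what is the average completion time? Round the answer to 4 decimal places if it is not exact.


Sort jobs by processing time (SPT order): [5, 9, 13, 16, 18, 18]
Compute completion times sequentially:
  Job 1: processing = 5, completes at 5
  Job 2: processing = 9, completes at 14
  Job 3: processing = 13, completes at 27
  Job 4: processing = 16, completes at 43
  Job 5: processing = 18, completes at 61
  Job 6: processing = 18, completes at 79
Sum of completion times = 229
Average completion time = 229/6 = 38.1667

38.1667


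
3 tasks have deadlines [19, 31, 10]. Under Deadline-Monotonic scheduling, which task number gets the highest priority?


Sort tasks by relative deadline (ascending):
  Task 3: deadline = 10
  Task 1: deadline = 19
  Task 2: deadline = 31
Priority order (highest first): [3, 1, 2]
Highest priority task = 3

3


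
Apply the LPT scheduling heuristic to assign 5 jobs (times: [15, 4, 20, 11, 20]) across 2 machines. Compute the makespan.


Sort jobs in decreasing order (LPT): [20, 20, 15, 11, 4]
Assign each job to the least loaded machine:
  Machine 1: jobs [20, 15], load = 35
  Machine 2: jobs [20, 11, 4], load = 35
Makespan = max load = 35

35


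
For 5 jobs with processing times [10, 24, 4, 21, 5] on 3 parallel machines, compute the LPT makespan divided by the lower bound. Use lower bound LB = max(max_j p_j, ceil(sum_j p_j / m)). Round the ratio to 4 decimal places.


LPT order: [24, 21, 10, 5, 4]
Machine loads after assignment: [24, 21, 19]
LPT makespan = 24
Lower bound = max(max_job, ceil(total/3)) = max(24, 22) = 24
Ratio = 24 / 24 = 1.0

1.0


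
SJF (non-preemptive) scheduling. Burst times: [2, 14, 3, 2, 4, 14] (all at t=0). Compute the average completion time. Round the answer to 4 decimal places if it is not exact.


SJF order (ascending): [2, 2, 3, 4, 14, 14]
Completion times:
  Job 1: burst=2, C=2
  Job 2: burst=2, C=4
  Job 3: burst=3, C=7
  Job 4: burst=4, C=11
  Job 5: burst=14, C=25
  Job 6: burst=14, C=39
Average completion = 88/6 = 14.6667

14.6667


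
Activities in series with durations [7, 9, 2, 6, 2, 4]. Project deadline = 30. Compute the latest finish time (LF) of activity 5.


LF(activity 5) = deadline - sum of successor durations
Successors: activities 6 through 6 with durations [4]
Sum of successor durations = 4
LF = 30 - 4 = 26

26


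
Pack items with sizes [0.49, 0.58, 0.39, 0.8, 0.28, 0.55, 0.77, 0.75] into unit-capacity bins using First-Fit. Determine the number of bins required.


Place items sequentially using First-Fit:
  Item 0.49 -> new Bin 1
  Item 0.58 -> new Bin 2
  Item 0.39 -> Bin 1 (now 0.88)
  Item 0.8 -> new Bin 3
  Item 0.28 -> Bin 2 (now 0.86)
  Item 0.55 -> new Bin 4
  Item 0.77 -> new Bin 5
  Item 0.75 -> new Bin 6
Total bins used = 6

6


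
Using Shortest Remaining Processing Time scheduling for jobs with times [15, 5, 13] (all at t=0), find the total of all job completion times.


Since all jobs arrive at t=0, SRPT equals SPT ordering.
SPT order: [5, 13, 15]
Completion times:
  Job 1: p=5, C=5
  Job 2: p=13, C=18
  Job 3: p=15, C=33
Total completion time = 5 + 18 + 33 = 56

56


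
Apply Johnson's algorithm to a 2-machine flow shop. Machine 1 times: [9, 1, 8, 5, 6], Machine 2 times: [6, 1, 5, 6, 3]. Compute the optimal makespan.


Apply Johnson's rule:
  Group 1 (a <= b): [(2, 1, 1), (4, 5, 6)]
  Group 2 (a > b): [(1, 9, 6), (3, 8, 5), (5, 6, 3)]
Optimal job order: [2, 4, 1, 3, 5]
Schedule:
  Job 2: M1 done at 1, M2 done at 2
  Job 4: M1 done at 6, M2 done at 12
  Job 1: M1 done at 15, M2 done at 21
  Job 3: M1 done at 23, M2 done at 28
  Job 5: M1 done at 29, M2 done at 32
Makespan = 32

32


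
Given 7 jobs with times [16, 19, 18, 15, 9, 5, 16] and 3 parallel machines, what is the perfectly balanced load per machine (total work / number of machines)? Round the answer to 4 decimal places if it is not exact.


Total processing time = 16 + 19 + 18 + 15 + 9 + 5 + 16 = 98
Number of machines = 3
Ideal balanced load = 98 / 3 = 32.6667

32.6667


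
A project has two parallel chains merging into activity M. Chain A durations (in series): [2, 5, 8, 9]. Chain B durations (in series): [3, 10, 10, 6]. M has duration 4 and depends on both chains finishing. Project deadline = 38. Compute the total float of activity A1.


Forward pass: ES(A1) = sum of predecessors on chain A = 0
EF = ES + duration = 0 + 2 = 2
Backward pass: LF(M) = deadline = 38; LS(M) = 38 - 4 = 34
LF(A1) = LS(M) - sum(successors on chain A) = 34 - 22 = 12
LS = LF - duration = 12 - 2 = 10
Total float = LS - ES = 10 - 0 = 10

10


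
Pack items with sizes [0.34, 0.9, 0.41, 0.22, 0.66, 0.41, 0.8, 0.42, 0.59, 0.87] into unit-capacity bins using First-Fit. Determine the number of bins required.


Place items sequentially using First-Fit:
  Item 0.34 -> new Bin 1
  Item 0.9 -> new Bin 2
  Item 0.41 -> Bin 1 (now 0.75)
  Item 0.22 -> Bin 1 (now 0.97)
  Item 0.66 -> new Bin 3
  Item 0.41 -> new Bin 4
  Item 0.8 -> new Bin 5
  Item 0.42 -> Bin 4 (now 0.83)
  Item 0.59 -> new Bin 6
  Item 0.87 -> new Bin 7
Total bins used = 7

7


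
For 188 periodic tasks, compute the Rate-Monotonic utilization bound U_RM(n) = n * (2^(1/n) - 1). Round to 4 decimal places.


Compute 2^(1/188) = 1.0036937583
Subtract 1: 1.0036937583 - 1 = 0.0036937583
Multiply by n: 188 * 0.0036937583 = 0.6944265604
Round to 4 dp: 0.6944

0.6944


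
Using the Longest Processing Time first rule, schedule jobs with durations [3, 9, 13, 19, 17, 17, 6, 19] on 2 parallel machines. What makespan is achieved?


Sort jobs in decreasing order (LPT): [19, 19, 17, 17, 13, 9, 6, 3]
Assign each job to the least loaded machine:
  Machine 1: jobs [19, 17, 13, 3], load = 52
  Machine 2: jobs [19, 17, 9, 6], load = 51
Makespan = max load = 52

52


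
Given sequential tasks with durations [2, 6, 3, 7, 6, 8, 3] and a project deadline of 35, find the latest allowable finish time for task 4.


LF(activity 4) = deadline - sum of successor durations
Successors: activities 5 through 7 with durations [6, 8, 3]
Sum of successor durations = 17
LF = 35 - 17 = 18

18


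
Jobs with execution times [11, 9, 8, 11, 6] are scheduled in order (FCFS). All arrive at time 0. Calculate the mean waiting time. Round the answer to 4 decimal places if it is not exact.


FCFS order (as given): [11, 9, 8, 11, 6]
Waiting times:
  Job 1: wait = 0
  Job 2: wait = 11
  Job 3: wait = 20
  Job 4: wait = 28
  Job 5: wait = 39
Sum of waiting times = 98
Average waiting time = 98/5 = 19.6

19.6


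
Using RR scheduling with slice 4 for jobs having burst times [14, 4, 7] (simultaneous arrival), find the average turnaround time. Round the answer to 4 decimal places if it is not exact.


Time quantum = 4
Execution trace:
  J1 runs 4 units, time = 4
  J2 runs 4 units, time = 8
  J3 runs 4 units, time = 12
  J1 runs 4 units, time = 16
  J3 runs 3 units, time = 19
  J1 runs 4 units, time = 23
  J1 runs 2 units, time = 25
Finish times: [25, 8, 19]
Average turnaround = 52/3 = 17.3333

17.3333


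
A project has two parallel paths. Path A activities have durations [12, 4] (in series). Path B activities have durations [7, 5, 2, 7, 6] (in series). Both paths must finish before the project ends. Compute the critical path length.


Path A total = 12 + 4 = 16
Path B total = 7 + 5 + 2 + 7 + 6 = 27
Critical path = longest path = max(16, 27) = 27

27


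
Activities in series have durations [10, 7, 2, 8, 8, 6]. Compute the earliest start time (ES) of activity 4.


Activity 4 starts after activities 1 through 3 complete.
Predecessor durations: [10, 7, 2]
ES = 10 + 7 + 2 = 19

19


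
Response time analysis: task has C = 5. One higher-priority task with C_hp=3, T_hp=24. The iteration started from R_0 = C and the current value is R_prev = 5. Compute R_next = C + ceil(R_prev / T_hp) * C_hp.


R_next = C + ceil(R_prev / T_hp) * C_hp
ceil(5 / 24) = ceil(0.2083) = 1
Interference = 1 * 3 = 3
R_next = 5 + 3 = 8

8


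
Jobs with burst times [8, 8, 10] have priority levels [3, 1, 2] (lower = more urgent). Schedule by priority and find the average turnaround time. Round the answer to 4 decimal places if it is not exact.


Sort by priority (ascending = highest first):
Order: [(1, 8), (2, 10), (3, 8)]
Completion times:
  Priority 1, burst=8, C=8
  Priority 2, burst=10, C=18
  Priority 3, burst=8, C=26
Average turnaround = 52/3 = 17.3333

17.3333


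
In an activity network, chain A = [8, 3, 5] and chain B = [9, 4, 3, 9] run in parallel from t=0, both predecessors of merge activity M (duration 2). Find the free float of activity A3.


ES(A3) = sum of predecessors on chain A = 11
EF(A3) = ES + duration = 11 + 5 = 16
Successor of A3 is M. ES(M) = max(sum(A), sum(B)) = max(16, 25) = 25
Free float = ES(successor) - EF(current) = 25 - 16 = 9

9


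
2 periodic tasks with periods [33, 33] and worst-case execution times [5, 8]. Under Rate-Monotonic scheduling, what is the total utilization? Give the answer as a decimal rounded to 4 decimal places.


Compute individual utilizations (exact fractions):
  Task 1: C/T = 5/33 (approx. 0.1515)
  Task 2: C/T = 8/33 (approx. 0.2424)
Total utilization U = 5/33 + 8/33 = 13/33
Rounded to 4 decimal places: U = 0.3939
RM (Liu & Layland) bound for 2 tasks = 0.828427; compare with U = 13/33 (approx. 0.393939)
U <= bound, so schedulable by RM sufficient condition.

0.3939


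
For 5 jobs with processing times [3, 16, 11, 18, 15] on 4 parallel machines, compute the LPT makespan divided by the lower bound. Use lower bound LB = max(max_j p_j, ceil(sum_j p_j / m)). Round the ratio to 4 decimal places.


LPT order: [18, 16, 15, 11, 3]
Machine loads after assignment: [18, 16, 15, 14]
LPT makespan = 18
Lower bound = max(max_job, ceil(total/4)) = max(18, 16) = 18
Ratio = 18 / 18 = 1.0

1.0


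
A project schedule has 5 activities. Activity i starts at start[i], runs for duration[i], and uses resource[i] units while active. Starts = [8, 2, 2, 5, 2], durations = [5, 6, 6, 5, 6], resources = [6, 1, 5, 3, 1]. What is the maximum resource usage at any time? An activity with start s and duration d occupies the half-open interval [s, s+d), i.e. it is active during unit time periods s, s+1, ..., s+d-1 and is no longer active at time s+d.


Each activity i is active on [start_i, start_i + duration_i).
Compute total resource usage per time slot:
  t=0: active resources = [], total = 0
  t=1: active resources = [], total = 0
  t=2: active resources = [1, 5, 1], total = 7
  t=3: active resources = [1, 5, 1], total = 7
  t=4: active resources = [1, 5, 1], total = 7
  t=5: active resources = [1, 5, 3, 1], total = 10
  t=6: active resources = [1, 5, 3, 1], total = 10
  t=7: active resources = [1, 5, 3, 1], total = 10
  t=8: active resources = [6, 3], total = 9
  t=9: active resources = [6, 3], total = 9
  t=10: active resources = [6], total = 6
  t=11: active resources = [6], total = 6
  t=12: active resources = [6], total = 6
Peak resource demand = 10

10


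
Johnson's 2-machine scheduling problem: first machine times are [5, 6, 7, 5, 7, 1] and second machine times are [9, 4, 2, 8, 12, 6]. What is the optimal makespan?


Apply Johnson's rule:
  Group 1 (a <= b): [(6, 1, 6), (1, 5, 9), (4, 5, 8), (5, 7, 12)]
  Group 2 (a > b): [(2, 6, 4), (3, 7, 2)]
Optimal job order: [6, 1, 4, 5, 2, 3]
Schedule:
  Job 6: M1 done at 1, M2 done at 7
  Job 1: M1 done at 6, M2 done at 16
  Job 4: M1 done at 11, M2 done at 24
  Job 5: M1 done at 18, M2 done at 36
  Job 2: M1 done at 24, M2 done at 40
  Job 3: M1 done at 31, M2 done at 42
Makespan = 42

42


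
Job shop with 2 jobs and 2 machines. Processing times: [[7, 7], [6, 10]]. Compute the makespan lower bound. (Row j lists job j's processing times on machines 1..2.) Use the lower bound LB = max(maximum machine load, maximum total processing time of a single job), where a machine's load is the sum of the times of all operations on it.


Machine loads:
  Machine 1: 7 + 6 = 13
  Machine 2: 7 + 10 = 17
Max machine load = 17
Job totals:
  Job 1: 14
  Job 2: 16
Max job total = 16
Lower bound = max(17, 16) = 17

17


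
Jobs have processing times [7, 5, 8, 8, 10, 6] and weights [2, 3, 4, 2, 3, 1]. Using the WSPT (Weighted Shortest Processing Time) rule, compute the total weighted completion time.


Compute p/w ratios and sort ascending (WSPT): [(5, 3), (8, 4), (10, 3), (7, 2), (8, 2), (6, 1)]
Compute weighted completion times:
  Job (p=5,w=3): C=5, w*C=3*5=15
  Job (p=8,w=4): C=13, w*C=4*13=52
  Job (p=10,w=3): C=23, w*C=3*23=69
  Job (p=7,w=2): C=30, w*C=2*30=60
  Job (p=8,w=2): C=38, w*C=2*38=76
  Job (p=6,w=1): C=44, w*C=1*44=44
Total weighted completion time = 316

316


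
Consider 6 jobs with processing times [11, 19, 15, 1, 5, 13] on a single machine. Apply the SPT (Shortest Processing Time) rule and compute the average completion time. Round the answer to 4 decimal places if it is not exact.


Sort jobs by processing time (SPT order): [1, 5, 11, 13, 15, 19]
Compute completion times sequentially:
  Job 1: processing = 1, completes at 1
  Job 2: processing = 5, completes at 6
  Job 3: processing = 11, completes at 17
  Job 4: processing = 13, completes at 30
  Job 5: processing = 15, completes at 45
  Job 6: processing = 19, completes at 64
Sum of completion times = 163
Average completion time = 163/6 = 27.1667

27.1667


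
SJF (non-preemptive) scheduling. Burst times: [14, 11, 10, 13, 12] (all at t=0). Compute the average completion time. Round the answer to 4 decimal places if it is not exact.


SJF order (ascending): [10, 11, 12, 13, 14]
Completion times:
  Job 1: burst=10, C=10
  Job 2: burst=11, C=21
  Job 3: burst=12, C=33
  Job 4: burst=13, C=46
  Job 5: burst=14, C=60
Average completion = 170/5 = 34.0

34.0


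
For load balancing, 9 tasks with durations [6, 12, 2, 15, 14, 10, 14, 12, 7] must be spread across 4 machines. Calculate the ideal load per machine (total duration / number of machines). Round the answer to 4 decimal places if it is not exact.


Total processing time = 6 + 12 + 2 + 15 + 14 + 10 + 14 + 12 + 7 = 92
Number of machines = 4
Ideal balanced load = 92 / 4 = 23.0

23.0


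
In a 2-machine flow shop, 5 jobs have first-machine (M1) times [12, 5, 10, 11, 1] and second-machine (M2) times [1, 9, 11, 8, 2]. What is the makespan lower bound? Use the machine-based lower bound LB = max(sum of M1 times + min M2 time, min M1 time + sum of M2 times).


LB1 = sum(M1 times) + min(M2 times) = 39 + 1 = 40
LB2 = min(M1 times) + sum(M2 times) = 1 + 31 = 32
Lower bound = max(LB1, LB2) = max(40, 32) = 40

40


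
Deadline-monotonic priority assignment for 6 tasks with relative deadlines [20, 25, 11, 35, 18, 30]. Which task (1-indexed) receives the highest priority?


Sort tasks by relative deadline (ascending):
  Task 3: deadline = 11
  Task 5: deadline = 18
  Task 1: deadline = 20
  Task 2: deadline = 25
  Task 6: deadline = 30
  Task 4: deadline = 35
Priority order (highest first): [3, 5, 1, 2, 6, 4]
Highest priority task = 3

3


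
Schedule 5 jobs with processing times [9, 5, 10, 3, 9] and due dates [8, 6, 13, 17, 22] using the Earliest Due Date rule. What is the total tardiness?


Sort by due date (EDD order): [(5, 6), (9, 8), (10, 13), (3, 17), (9, 22)]
Compute completion times and tardiness:
  Job 1: p=5, d=6, C=5, tardiness=max(0,5-6)=0
  Job 2: p=9, d=8, C=14, tardiness=max(0,14-8)=6
  Job 3: p=10, d=13, C=24, tardiness=max(0,24-13)=11
  Job 4: p=3, d=17, C=27, tardiness=max(0,27-17)=10
  Job 5: p=9, d=22, C=36, tardiness=max(0,36-22)=14
Total tardiness = 41

41


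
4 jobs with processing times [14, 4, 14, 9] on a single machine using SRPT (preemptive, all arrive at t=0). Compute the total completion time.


Since all jobs arrive at t=0, SRPT equals SPT ordering.
SPT order: [4, 9, 14, 14]
Completion times:
  Job 1: p=4, C=4
  Job 2: p=9, C=13
  Job 3: p=14, C=27
  Job 4: p=14, C=41
Total completion time = 4 + 13 + 27 + 41 = 85

85


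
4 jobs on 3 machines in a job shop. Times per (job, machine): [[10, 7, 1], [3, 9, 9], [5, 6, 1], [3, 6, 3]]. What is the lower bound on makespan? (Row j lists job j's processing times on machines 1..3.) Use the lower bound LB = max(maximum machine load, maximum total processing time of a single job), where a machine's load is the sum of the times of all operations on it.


Machine loads:
  Machine 1: 10 + 3 + 5 + 3 = 21
  Machine 2: 7 + 9 + 6 + 6 = 28
  Machine 3: 1 + 9 + 1 + 3 = 14
Max machine load = 28
Job totals:
  Job 1: 18
  Job 2: 21
  Job 3: 12
  Job 4: 12
Max job total = 21
Lower bound = max(28, 21) = 28

28


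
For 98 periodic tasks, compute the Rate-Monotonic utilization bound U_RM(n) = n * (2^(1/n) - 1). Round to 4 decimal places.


Compute 2^(1/98) = 1.0070980027
Subtract 1: 1.0070980027 - 1 = 0.0070980027
Multiply by n: 98 * 0.0070980027 = 0.6956042646
Round to 4 dp: 0.6956

0.6956


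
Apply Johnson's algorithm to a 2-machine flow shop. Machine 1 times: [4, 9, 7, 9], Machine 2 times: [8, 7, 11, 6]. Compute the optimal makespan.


Apply Johnson's rule:
  Group 1 (a <= b): [(1, 4, 8), (3, 7, 11)]
  Group 2 (a > b): [(2, 9, 7), (4, 9, 6)]
Optimal job order: [1, 3, 2, 4]
Schedule:
  Job 1: M1 done at 4, M2 done at 12
  Job 3: M1 done at 11, M2 done at 23
  Job 2: M1 done at 20, M2 done at 30
  Job 4: M1 done at 29, M2 done at 36
Makespan = 36

36


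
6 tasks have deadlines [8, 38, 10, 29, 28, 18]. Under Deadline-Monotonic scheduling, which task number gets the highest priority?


Sort tasks by relative deadline (ascending):
  Task 1: deadline = 8
  Task 3: deadline = 10
  Task 6: deadline = 18
  Task 5: deadline = 28
  Task 4: deadline = 29
  Task 2: deadline = 38
Priority order (highest first): [1, 3, 6, 5, 4, 2]
Highest priority task = 1

1


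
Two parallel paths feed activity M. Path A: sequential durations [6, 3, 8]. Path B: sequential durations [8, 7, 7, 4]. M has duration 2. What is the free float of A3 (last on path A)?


ES(A3) = sum of predecessors on chain A = 9
EF(A3) = ES + duration = 9 + 8 = 17
Successor of A3 is M. ES(M) = max(sum(A), sum(B)) = max(17, 26) = 26
Free float = ES(successor) - EF(current) = 26 - 17 = 9

9


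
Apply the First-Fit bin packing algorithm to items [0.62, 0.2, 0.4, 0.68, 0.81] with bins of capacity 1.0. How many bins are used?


Place items sequentially using First-Fit:
  Item 0.62 -> new Bin 1
  Item 0.2 -> Bin 1 (now 0.82)
  Item 0.4 -> new Bin 2
  Item 0.68 -> new Bin 3
  Item 0.81 -> new Bin 4
Total bins used = 4

4


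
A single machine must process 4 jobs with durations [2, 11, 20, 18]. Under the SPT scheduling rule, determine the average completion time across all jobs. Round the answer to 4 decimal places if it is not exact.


Sort jobs by processing time (SPT order): [2, 11, 18, 20]
Compute completion times sequentially:
  Job 1: processing = 2, completes at 2
  Job 2: processing = 11, completes at 13
  Job 3: processing = 18, completes at 31
  Job 4: processing = 20, completes at 51
Sum of completion times = 97
Average completion time = 97/4 = 24.25

24.25


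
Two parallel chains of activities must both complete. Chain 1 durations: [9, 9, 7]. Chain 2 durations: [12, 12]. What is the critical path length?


Path A total = 9 + 9 + 7 = 25
Path B total = 12 + 12 = 24
Critical path = longest path = max(25, 24) = 25

25


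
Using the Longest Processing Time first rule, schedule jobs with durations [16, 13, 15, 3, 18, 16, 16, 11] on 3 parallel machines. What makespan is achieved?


Sort jobs in decreasing order (LPT): [18, 16, 16, 16, 15, 13, 11, 3]
Assign each job to the least loaded machine:
  Machine 1: jobs [18, 13, 11], load = 42
  Machine 2: jobs [16, 16], load = 32
  Machine 3: jobs [16, 15, 3], load = 34
Makespan = max load = 42

42


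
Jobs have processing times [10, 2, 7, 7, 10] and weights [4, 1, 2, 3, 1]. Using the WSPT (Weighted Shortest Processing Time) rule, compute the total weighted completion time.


Compute p/w ratios and sort ascending (WSPT): [(2, 1), (7, 3), (10, 4), (7, 2), (10, 1)]
Compute weighted completion times:
  Job (p=2,w=1): C=2, w*C=1*2=2
  Job (p=7,w=3): C=9, w*C=3*9=27
  Job (p=10,w=4): C=19, w*C=4*19=76
  Job (p=7,w=2): C=26, w*C=2*26=52
  Job (p=10,w=1): C=36, w*C=1*36=36
Total weighted completion time = 193

193


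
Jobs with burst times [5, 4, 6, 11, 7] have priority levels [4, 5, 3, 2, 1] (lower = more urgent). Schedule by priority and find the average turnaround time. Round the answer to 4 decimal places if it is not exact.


Sort by priority (ascending = highest first):
Order: [(1, 7), (2, 11), (3, 6), (4, 5), (5, 4)]
Completion times:
  Priority 1, burst=7, C=7
  Priority 2, burst=11, C=18
  Priority 3, burst=6, C=24
  Priority 4, burst=5, C=29
  Priority 5, burst=4, C=33
Average turnaround = 111/5 = 22.2

22.2


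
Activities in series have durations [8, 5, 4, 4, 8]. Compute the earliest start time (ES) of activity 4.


Activity 4 starts after activities 1 through 3 complete.
Predecessor durations: [8, 5, 4]
ES = 8 + 5 + 4 = 17

17


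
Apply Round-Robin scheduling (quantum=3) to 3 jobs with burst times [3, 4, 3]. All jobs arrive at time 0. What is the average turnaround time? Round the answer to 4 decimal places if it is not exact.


Time quantum = 3
Execution trace:
  J1 runs 3 units, time = 3
  J2 runs 3 units, time = 6
  J3 runs 3 units, time = 9
  J2 runs 1 units, time = 10
Finish times: [3, 10, 9]
Average turnaround = 22/3 = 7.3333

7.3333


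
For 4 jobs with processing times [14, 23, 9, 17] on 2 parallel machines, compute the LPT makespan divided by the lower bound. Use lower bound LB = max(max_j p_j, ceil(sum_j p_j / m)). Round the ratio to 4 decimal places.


LPT order: [23, 17, 14, 9]
Machine loads after assignment: [32, 31]
LPT makespan = 32
Lower bound = max(max_job, ceil(total/2)) = max(23, 32) = 32
Ratio = 32 / 32 = 1.0

1.0


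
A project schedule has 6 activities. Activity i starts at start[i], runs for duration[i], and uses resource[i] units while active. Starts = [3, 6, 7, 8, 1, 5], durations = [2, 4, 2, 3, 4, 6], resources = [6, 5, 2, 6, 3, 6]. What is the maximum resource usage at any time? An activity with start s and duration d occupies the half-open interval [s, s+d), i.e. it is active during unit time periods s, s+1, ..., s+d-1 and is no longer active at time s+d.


Each activity i is active on [start_i, start_i + duration_i).
Compute total resource usage per time slot:
  t=0: active resources = [], total = 0
  t=1: active resources = [3], total = 3
  t=2: active resources = [3], total = 3
  t=3: active resources = [6, 3], total = 9
  t=4: active resources = [6, 3], total = 9
  t=5: active resources = [6], total = 6
  t=6: active resources = [5, 6], total = 11
  t=7: active resources = [5, 2, 6], total = 13
  t=8: active resources = [5, 2, 6, 6], total = 19
  t=9: active resources = [5, 6, 6], total = 17
  t=10: active resources = [6, 6], total = 12
Peak resource demand = 19

19
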